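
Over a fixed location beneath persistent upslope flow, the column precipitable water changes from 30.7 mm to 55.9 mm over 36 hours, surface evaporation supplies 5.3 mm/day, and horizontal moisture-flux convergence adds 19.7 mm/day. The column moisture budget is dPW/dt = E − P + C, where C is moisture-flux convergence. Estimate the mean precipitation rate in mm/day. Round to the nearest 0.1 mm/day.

P ≈ 8.2 mm/day

dPW/dt = (55.9 − 30.7) mm / (36/24 day) = +16.800 mm/day.
P = E + C − dPW/dt = 5.3 + (19.7) − (+16.800) = 8.2 mm/day.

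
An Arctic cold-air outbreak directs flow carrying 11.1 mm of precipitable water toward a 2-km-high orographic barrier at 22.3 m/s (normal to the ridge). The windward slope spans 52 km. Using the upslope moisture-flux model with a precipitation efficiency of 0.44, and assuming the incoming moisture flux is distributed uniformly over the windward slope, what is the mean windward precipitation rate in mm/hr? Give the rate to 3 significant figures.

R ≈ 7.54 mm/hr

Incoming column moisture flux per unit ridge length: F = V × PW = 22.3 × 11.1 = 247.53 mm·m/s.
Spread over the 52 km slope with efficiency ε = 0.44: R = ε·F/W = 0.44 × 247.53 / 52000 m = 2.094e-03 mm/s.
R = 2.094e-03 × 3600 = 7.54 mm/hr.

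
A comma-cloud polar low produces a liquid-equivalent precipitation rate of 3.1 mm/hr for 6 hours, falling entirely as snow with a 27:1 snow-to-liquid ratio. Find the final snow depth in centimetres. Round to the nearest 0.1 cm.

Liquid-equivalent depth = 3.1 × 6 = 18.6 mm.
Snow depth = 18.6 mm × 27 = 502.2 mm = 50.2 cm.

snow depth ≈ 50.2 cm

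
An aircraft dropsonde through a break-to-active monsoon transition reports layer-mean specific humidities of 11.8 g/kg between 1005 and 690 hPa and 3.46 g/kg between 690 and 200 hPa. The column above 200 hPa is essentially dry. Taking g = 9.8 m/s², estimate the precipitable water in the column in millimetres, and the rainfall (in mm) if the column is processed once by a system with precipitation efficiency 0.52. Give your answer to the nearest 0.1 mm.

Precipitable water is the column-integrated vapour mass per unit area: PW = (1/g) Σ q̄ Δp, with q in kg/kg and Δp in Pa (1 kg/m² of water = 1 mm).
Layer 1005–690 hPa: Δp = 315 hPa = 31500 Pa, q̄ = 0.0118 kg/kg → 0.0118 × 31500 / 9.8 = 37.93 mm
Layer 690–200 hPa: Δp = 490 hPa = 49000 Pa, q̄ = 0.00346 kg/kg → 0.00346 × 49000 / 9.8 = 17.30 mm
PW = 37.93 + 17.30 = 55.23 ≈ 55.2 mm.
Rainfall = ε × PW = 0.52 × 55.2 = 28.7 mm.

PW ≈ 55.2 mm; rainfall ≈ 28.7 mm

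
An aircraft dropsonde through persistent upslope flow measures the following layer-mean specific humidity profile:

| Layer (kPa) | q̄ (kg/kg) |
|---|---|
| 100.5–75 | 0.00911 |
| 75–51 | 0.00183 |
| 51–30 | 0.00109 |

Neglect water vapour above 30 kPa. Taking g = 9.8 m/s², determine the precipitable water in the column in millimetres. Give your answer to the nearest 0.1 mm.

Precipitable water is the column-integrated vapour mass per unit area: PW = (1/g) Σ q̄ Δp, with q in kg/kg and Δp in Pa (1 kg/m² of water = 1 mm).
Layer 100.5–75 kPa: Δp = 255 hPa = 25500 Pa, q̄ = 0.00911 kg/kg → 0.00911 × 25500 / 9.8 = 23.70 mm
Layer 75–51 kPa: Δp = 240 hPa = 24000 Pa, q̄ = 0.00183 kg/kg → 0.00183 × 24000 / 9.8 = 4.48 mm
Layer 51–30 kPa: Δp = 210 hPa = 21000 Pa, q̄ = 0.00109 kg/kg → 0.00109 × 21000 / 9.8 = 2.34 mm
PW = 23.70 + 4.48 + 2.34 = 30.52 ≈ 30.5 mm.

PW ≈ 30.5 mm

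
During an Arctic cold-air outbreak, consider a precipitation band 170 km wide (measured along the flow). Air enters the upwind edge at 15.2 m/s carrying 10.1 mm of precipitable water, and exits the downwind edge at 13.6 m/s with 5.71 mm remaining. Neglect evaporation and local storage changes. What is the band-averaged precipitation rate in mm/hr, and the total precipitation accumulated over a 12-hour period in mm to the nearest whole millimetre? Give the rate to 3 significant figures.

Column moisture flux per unit crosswind length is F = V × PW.
Inflow: F_in = 15.2 × 10.1 = 153.52 mm·m/s
Outflow: F_out = 13.6 × 5.71 = 77.656 mm·m/s
Steady-state rate R = (F_in − F_out)/L = (153.52 − 77.656) / 170000 m = 4.463e-04 mm/s.
R = 4.463e-04 × 3600 = 1.61 mm/hr.
Over 12 h: total = 1.61 × 12 = 19.32 ≈ 19 mm.

R ≈ 1.61 mm/hr; total ≈ 19 mm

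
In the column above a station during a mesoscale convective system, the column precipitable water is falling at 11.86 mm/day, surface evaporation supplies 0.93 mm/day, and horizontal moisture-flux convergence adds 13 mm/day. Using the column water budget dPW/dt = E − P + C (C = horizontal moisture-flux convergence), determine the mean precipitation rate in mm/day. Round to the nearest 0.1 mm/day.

P ≈ 25.8 mm/day

dPW/dt = -11.86 mm/day.
P = E + C − dPW/dt = 0.93 + (13) − (-11.86) = 25.8 mm/day.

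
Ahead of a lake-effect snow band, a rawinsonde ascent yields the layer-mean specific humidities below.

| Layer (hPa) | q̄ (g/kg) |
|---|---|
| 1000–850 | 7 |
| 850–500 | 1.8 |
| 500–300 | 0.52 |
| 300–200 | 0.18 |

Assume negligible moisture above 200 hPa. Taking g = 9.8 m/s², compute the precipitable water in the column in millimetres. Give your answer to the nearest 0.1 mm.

Precipitable water is the column-integrated vapour mass per unit area: PW = (1/g) Σ q̄ Δp, with q in kg/kg and Δp in Pa (1 kg/m² of water = 1 mm).
Layer 1000–850 hPa: Δp = 150 hPa = 15000 Pa, q̄ = 0.007 kg/kg → 0.007 × 15000 / 9.8 = 10.71 mm
Layer 850–500 hPa: Δp = 350 hPa = 35000 Pa, q̄ = 0.0018 kg/kg → 0.0018 × 35000 / 9.8 = 6.43 mm
Layer 500–300 hPa: Δp = 200 hPa = 20000 Pa, q̄ = 0.00052 kg/kg → 0.00052 × 20000 / 9.8 = 1.06 mm
Layer 300–200 hPa: Δp = 100 hPa = 10000 Pa, q̄ = 0.00018 kg/kg → 0.00018 × 10000 / 9.8 = 0.18 mm
PW = 10.71 + 6.43 + 1.06 + 0.18 = 18.38 ≈ 18.4 mm.

PW ≈ 18.4 mm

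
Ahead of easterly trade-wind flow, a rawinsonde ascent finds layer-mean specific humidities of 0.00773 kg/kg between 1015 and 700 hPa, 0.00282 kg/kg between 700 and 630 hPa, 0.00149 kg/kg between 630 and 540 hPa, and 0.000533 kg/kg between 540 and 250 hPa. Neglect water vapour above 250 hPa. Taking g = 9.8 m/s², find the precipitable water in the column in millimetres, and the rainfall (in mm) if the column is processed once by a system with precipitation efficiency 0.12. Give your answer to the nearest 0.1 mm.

Precipitable water is the column-integrated vapour mass per unit area: PW = (1/g) Σ q̄ Δp, with q in kg/kg and Δp in Pa (1 kg/m² of water = 1 mm).
Layer 1015–700 hPa: Δp = 315 hPa = 31500 Pa, q̄ = 0.00773 kg/kg → 0.00773 × 31500 / 9.8 = 24.85 mm
Layer 700–630 hPa: Δp = 70 hPa = 7000 Pa, q̄ = 0.00282 kg/kg → 0.00282 × 7000 / 9.8 = 2.01 mm
Layer 630–540 hPa: Δp = 90 hPa = 9000 Pa, q̄ = 0.00149 kg/kg → 0.00149 × 9000 / 9.8 = 1.37 mm
Layer 540–250 hPa: Δp = 290 hPa = 29000 Pa, q̄ = 0.000533 kg/kg → 0.000533 × 29000 / 9.8 = 1.58 mm
PW = 24.85 + 2.01 + 1.37 + 1.58 = 29.81 ≈ 29.8 mm.
Rainfall = ε × PW = 0.12 × 29.8 = 3.6 mm.

PW ≈ 29.8 mm; rainfall ≈ 3.6 mm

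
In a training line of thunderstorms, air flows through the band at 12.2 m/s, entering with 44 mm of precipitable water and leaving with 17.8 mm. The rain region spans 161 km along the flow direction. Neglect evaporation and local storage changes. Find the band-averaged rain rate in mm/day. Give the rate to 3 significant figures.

Column moisture flux per unit crosswind length is F = V × PW.
Inflow: F_in = 12.2 × 44 = 536.8 mm·m/s
Outflow: F_out = 12.2 × 17.8 = 217.16 mm·m/s
Steady-state rate R = (F_in − F_out)/L = (536.8 − 217.16) / 161000 m = 1.985e-03 mm/s.
R = 1.985e-03 × 3600 × 24 = 172 mm/day.

R ≈ 172 mm/day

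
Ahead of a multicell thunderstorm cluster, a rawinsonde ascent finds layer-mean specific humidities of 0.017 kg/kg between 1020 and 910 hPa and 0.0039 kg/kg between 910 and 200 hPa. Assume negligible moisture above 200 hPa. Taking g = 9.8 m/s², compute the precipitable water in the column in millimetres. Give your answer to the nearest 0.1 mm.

Precipitable water is the column-integrated vapour mass per unit area: PW = (1/g) Σ q̄ Δp, with q in kg/kg and Δp in Pa (1 kg/m² of water = 1 mm).
Layer 1020–910 hPa: Δp = 110 hPa = 11000 Pa, q̄ = 0.017 kg/kg → 0.017 × 11000 / 9.8 = 19.08 mm
Layer 910–200 hPa: Δp = 710 hPa = 71000 Pa, q̄ = 0.0039 kg/kg → 0.0039 × 71000 / 9.8 = 28.26 mm
PW = 19.08 + 28.26 = 47.34 ≈ 47.3 mm.

PW ≈ 47.3 mm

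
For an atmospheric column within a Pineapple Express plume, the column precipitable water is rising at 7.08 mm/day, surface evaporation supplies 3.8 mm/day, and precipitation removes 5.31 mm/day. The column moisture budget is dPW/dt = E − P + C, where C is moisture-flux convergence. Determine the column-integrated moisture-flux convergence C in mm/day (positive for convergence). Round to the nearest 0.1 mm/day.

dPW/dt = +7.08 mm/day.
C = dPW/dt − E + P = (+7.08) − 3.8 + 5.31 = 8.6 mm/day.

C ≈ 8.6 mm/day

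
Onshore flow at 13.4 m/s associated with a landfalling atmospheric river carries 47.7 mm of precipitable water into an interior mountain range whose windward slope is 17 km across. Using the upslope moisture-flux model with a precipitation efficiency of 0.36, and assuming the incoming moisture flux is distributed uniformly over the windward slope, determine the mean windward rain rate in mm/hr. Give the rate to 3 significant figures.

R ≈ 48.7 mm/hr

Incoming column moisture flux per unit ridge length: F = V × PW = 13.4 × 47.7 = 639.18 mm·m/s.
Spread over the 17 km slope with efficiency ε = 0.36: R = ε·F/W = 0.36 × 639.18 / 17000 m = 1.354e-02 mm/s.
R = 1.354e-02 × 3600 = 48.7 mm/hr.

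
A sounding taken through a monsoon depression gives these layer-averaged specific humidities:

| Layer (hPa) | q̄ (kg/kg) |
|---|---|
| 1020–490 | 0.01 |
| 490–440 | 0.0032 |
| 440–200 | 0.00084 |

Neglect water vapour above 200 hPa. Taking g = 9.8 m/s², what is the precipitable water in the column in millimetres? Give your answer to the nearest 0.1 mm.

PW ≈ 57.8 mm

Precipitable water is the column-integrated vapour mass per unit area: PW = (1/g) Σ q̄ Δp, with q in kg/kg and Δp in Pa (1 kg/m² of water = 1 mm).
Layer 1020–490 hPa: Δp = 530 hPa = 53000 Pa, q̄ = 0.01 kg/kg → 0.01 × 53000 / 9.8 = 54.08 mm
Layer 490–440 hPa: Δp = 50 hPa = 5000 Pa, q̄ = 0.0032 kg/kg → 0.0032 × 5000 / 9.8 = 1.63 mm
Layer 440–200 hPa: Δp = 240 hPa = 24000 Pa, q̄ = 0.00084 kg/kg → 0.00084 × 24000 / 9.8 = 2.06 mm
PW = 54.08 + 1.63 + 2.06 = 57.77 ≈ 57.8 mm.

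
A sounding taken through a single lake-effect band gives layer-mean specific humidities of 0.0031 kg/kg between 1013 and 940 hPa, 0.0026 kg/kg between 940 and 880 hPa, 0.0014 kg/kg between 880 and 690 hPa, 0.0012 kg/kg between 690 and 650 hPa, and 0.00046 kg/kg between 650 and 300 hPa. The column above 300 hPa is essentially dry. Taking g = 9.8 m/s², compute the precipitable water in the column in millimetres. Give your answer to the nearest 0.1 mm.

PW ≈ 8.7 mm

Precipitable water is the column-integrated vapour mass per unit area: PW = (1/g) Σ q̄ Δp, with q in kg/kg and Δp in Pa (1 kg/m² of water = 1 mm).
Layer 1013–940 hPa: Δp = 73 hPa = 7300 Pa, q̄ = 0.0031 kg/kg → 0.0031 × 7300 / 9.8 = 2.31 mm
Layer 940–880 hPa: Δp = 60 hPa = 6000 Pa, q̄ = 0.0026 kg/kg → 0.0026 × 6000 / 9.8 = 1.59 mm
Layer 880–690 hPa: Δp = 190 hPa = 19000 Pa, q̄ = 0.0014 kg/kg → 0.0014 × 19000 / 9.8 = 2.71 mm
Layer 690–650 hPa: Δp = 40 hPa = 4000 Pa, q̄ = 0.0012 kg/kg → 0.0012 × 4000 / 9.8 = 0.49 mm
Layer 650–300 hPa: Δp = 350 hPa = 35000 Pa, q̄ = 0.00046 kg/kg → 0.00046 × 35000 / 9.8 = 1.64 mm
PW = 2.31 + 1.59 + 2.71 + 0.49 + 1.64 = 8.74 ≈ 8.7 mm.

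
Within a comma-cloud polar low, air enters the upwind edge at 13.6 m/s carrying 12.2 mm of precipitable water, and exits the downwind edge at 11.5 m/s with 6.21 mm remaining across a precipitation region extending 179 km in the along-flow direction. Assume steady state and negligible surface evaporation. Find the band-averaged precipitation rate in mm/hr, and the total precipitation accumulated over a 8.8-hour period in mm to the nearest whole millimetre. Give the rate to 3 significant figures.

Column moisture flux per unit crosswind length is F = V × PW.
Inflow: F_in = 13.6 × 12.2 = 165.92 mm·m/s
Outflow: F_out = 11.5 × 6.21 = 71.415 mm·m/s
Steady-state rate R = (F_in − F_out)/L = (165.92 − 71.415) / 179000 m = 5.280e-04 mm/s.
R = 5.280e-04 × 3600 = 1.90 mm/hr.
Over 8.8 h: total = 1.90 × 8.8 = 16.72 ≈ 17 mm.

R ≈ 1.90 mm/hr; total ≈ 17 mm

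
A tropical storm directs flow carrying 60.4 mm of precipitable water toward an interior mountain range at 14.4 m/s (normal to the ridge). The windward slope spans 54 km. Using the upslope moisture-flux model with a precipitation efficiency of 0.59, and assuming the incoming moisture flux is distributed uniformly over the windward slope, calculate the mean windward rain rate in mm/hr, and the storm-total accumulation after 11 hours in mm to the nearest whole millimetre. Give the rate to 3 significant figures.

R ≈ 34.2 mm/hr; total ≈ 376 mm

Incoming column moisture flux per unit ridge length: F = V × PW = 14.4 × 60.4 = 869.76 mm·m/s.
Spread over the 54 km slope with efficiency ε = 0.59: R = ε·F/W = 0.59 × 869.76 / 54000 m = 9.503e-03 mm/s.
R = 9.503e-03 × 3600 = 34.2 mm/hr.
Over 11 h: total = 34.2 × 11 = 376.2 ≈ 376 mm.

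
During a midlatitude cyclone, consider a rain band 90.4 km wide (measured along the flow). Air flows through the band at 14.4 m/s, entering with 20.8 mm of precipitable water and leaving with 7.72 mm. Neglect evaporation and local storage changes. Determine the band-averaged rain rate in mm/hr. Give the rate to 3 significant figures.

Column moisture flux per unit crosswind length is F = V × PW.
Inflow: F_in = 14.4 × 20.8 = 299.52 mm·m/s
Outflow: F_out = 14.4 × 7.72 = 111.168 mm·m/s
Steady-state rate R = (F_in − F_out)/L = (299.52 − 111.168) / 90400 m = 2.084e-03 mm/s.
R = 2.084e-03 × 3600 = 7.50 mm/hr.

R ≈ 7.50 mm/hr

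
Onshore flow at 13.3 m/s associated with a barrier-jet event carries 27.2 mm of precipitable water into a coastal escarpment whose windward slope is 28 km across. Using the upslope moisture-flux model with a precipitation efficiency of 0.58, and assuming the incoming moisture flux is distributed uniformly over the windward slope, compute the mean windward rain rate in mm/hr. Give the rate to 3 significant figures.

R ≈ 27.0 mm/hr

Incoming column moisture flux per unit ridge length: F = V × PW = 13.3 × 27.2 = 361.76 mm·m/s.
Spread over the 28 km slope with efficiency ε = 0.58: R = ε·F/W = 0.58 × 361.76 / 28000 m = 7.494e-03 mm/s.
R = 7.494e-03 × 3600 = 27.0 mm/hr.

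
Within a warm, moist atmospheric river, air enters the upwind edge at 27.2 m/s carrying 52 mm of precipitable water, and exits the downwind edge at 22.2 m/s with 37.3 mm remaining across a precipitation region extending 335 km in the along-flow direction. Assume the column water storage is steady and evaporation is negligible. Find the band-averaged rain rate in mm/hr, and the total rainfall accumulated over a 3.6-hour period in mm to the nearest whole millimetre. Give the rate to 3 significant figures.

Column moisture flux per unit crosswind length is F = V × PW.
Inflow: F_in = 27.2 × 52 = 1414.4 mm·m/s
Outflow: F_out = 22.2 × 37.3 = 828.06 mm·m/s
Steady-state rate R = (F_in − F_out)/L = (1414.4 − 828.06) / 335000 m = 1.750e-03 mm/s.
R = 1.750e-03 × 3600 = 6.30 mm/hr.
Over 3.6 h: total = 6.30 × 3.6 = 22.68 ≈ 23 mm.

R ≈ 6.30 mm/hr; total ≈ 23 mm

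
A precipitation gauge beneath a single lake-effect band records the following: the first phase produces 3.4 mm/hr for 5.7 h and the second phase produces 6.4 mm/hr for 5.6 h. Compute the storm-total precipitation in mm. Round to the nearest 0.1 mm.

Total = Σ Rᵢ Δtᵢ = 3.4 × 5.7 + 6.4 × 5.6
      = 19.38 + 35.84 = 55.2 mm.

total ≈ 55.2 mm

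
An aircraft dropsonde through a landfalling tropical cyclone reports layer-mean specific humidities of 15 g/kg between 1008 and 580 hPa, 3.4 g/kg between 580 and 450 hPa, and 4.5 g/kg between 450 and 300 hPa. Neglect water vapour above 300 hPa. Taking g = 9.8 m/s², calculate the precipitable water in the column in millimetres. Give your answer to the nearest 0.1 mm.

Precipitable water is the column-integrated vapour mass per unit area: PW = (1/g) Σ q̄ Δp, with q in kg/kg and Δp in Pa (1 kg/m² of water = 1 mm).
Layer 1008–580 hPa: Δp = 428 hPa = 42800 Pa, q̄ = 0.015 kg/kg → 0.015 × 42800 / 9.8 = 65.51 mm
Layer 580–450 hPa: Δp = 130 hPa = 13000 Pa, q̄ = 0.0034 kg/kg → 0.0034 × 13000 / 9.8 = 4.51 mm
Layer 450–300 hPa: Δp = 150 hPa = 15000 Pa, q̄ = 0.0045 kg/kg → 0.0045 × 15000 / 9.8 = 6.89 mm
PW = 65.51 + 4.51 + 6.89 = 76.91 ≈ 76.9 mm.

PW ≈ 76.9 mm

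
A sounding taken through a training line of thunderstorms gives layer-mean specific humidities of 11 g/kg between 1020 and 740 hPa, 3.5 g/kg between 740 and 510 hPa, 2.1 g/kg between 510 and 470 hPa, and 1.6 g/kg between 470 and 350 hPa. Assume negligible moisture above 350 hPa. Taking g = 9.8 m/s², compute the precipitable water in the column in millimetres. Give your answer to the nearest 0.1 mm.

Precipitable water is the column-integrated vapour mass per unit area: PW = (1/g) Σ q̄ Δp, with q in kg/kg and Δp in Pa (1 kg/m² of water = 1 mm).
Layer 1020–740 hPa: Δp = 280 hPa = 28000 Pa, q̄ = 0.011 kg/kg → 0.011 × 28000 / 9.8 = 31.43 mm
Layer 740–510 hPa: Δp = 230 hPa = 23000 Pa, q̄ = 0.0035 kg/kg → 0.0035 × 23000 / 9.8 = 8.21 mm
Layer 510–470 hPa: Δp = 40 hPa = 4000 Pa, q̄ = 0.0021 kg/kg → 0.0021 × 4000 / 9.8 = 0.86 mm
Layer 470–350 hPa: Δp = 120 hPa = 12000 Pa, q̄ = 0.0016 kg/kg → 0.0016 × 12000 / 9.8 = 1.96 mm
PW = 31.43 + 8.21 + 0.86 + 1.96 = 42.46 ≈ 42.5 mm.

PW ≈ 42.5 mm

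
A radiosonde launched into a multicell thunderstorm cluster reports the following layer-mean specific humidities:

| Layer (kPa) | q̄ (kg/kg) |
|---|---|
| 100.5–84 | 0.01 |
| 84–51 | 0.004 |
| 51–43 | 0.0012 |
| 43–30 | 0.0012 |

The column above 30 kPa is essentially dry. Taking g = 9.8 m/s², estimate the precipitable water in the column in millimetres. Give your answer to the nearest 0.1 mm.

PW ≈ 32.9 mm

Precipitable water is the column-integrated vapour mass per unit area: PW = (1/g) Σ q̄ Δp, with q in kg/kg and Δp in Pa (1 kg/m² of water = 1 mm).
Layer 100.5–84 kPa: Δp = 165 hPa = 16500 Pa, q̄ = 0.01 kg/kg → 0.01 × 16500 / 9.8 = 16.84 mm
Layer 84–51 kPa: Δp = 330 hPa = 33000 Pa, q̄ = 0.004 kg/kg → 0.004 × 33000 / 9.8 = 13.47 mm
Layer 51–43 kPa: Δp = 80 hPa = 8000 Pa, q̄ = 0.0012 kg/kg → 0.0012 × 8000 / 9.8 = 0.98 mm
Layer 43–30 kPa: Δp = 130 hPa = 13000 Pa, q̄ = 0.0012 kg/kg → 0.0012 × 13000 / 9.8 = 1.59 mm
PW = 16.84 + 13.47 + 0.98 + 1.59 = 32.88 ≈ 32.9 mm.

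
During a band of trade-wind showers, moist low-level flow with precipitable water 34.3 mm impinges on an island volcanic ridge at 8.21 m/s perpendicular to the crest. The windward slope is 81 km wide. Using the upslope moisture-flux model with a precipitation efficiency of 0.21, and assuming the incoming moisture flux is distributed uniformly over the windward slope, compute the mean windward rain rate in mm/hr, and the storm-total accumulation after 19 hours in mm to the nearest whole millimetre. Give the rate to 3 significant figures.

Incoming column moisture flux per unit ridge length: F = V × PW = 8.21 × 34.3 = 281.603 mm·m/s.
Spread over the 81 km slope with efficiency ε = 0.21: R = ε·F/W = 0.21 × 281.603 / 81000 m = 7.301e-04 mm/s.
R = 7.301e-04 × 3600 = 2.63 mm/hr.
Over 19 h: total = 2.63 × 19 = 49.97 ≈ 50 mm.

R ≈ 2.63 mm/hr; total ≈ 50 mm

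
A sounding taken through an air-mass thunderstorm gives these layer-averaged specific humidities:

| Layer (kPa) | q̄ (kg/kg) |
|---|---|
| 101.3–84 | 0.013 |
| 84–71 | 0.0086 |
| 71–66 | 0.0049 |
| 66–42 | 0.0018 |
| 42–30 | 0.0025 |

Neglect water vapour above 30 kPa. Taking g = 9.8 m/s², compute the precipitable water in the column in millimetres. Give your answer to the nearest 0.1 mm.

Precipitable water is the column-integrated vapour mass per unit area: PW = (1/g) Σ q̄ Δp, with q in kg/kg and Δp in Pa (1 kg/m² of water = 1 mm).
Layer 101.3–84 kPa: Δp = 173 hPa = 17300 Pa, q̄ = 0.013 kg/kg → 0.013 × 17300 / 9.8 = 22.95 mm
Layer 84–71 kPa: Δp = 130 hPa = 13000 Pa, q̄ = 0.0086 kg/kg → 0.0086 × 13000 / 9.8 = 11.41 mm
Layer 71–66 kPa: Δp = 50 hPa = 5000 Pa, q̄ = 0.0049 kg/kg → 0.0049 × 5000 / 9.8 = 2.50 mm
Layer 66–42 kPa: Δp = 240 hPa = 24000 Pa, q̄ = 0.0018 kg/kg → 0.0018 × 24000 / 9.8 = 4.41 mm
Layer 42–30 kPa: Δp = 120 hPa = 12000 Pa, q̄ = 0.0025 kg/kg → 0.0025 × 12000 / 9.8 = 3.06 mm
PW = 22.95 + 11.41 + 2.50 + 4.41 + 3.06 = 44.33 ≈ 44.3 mm.

PW ≈ 44.3 mm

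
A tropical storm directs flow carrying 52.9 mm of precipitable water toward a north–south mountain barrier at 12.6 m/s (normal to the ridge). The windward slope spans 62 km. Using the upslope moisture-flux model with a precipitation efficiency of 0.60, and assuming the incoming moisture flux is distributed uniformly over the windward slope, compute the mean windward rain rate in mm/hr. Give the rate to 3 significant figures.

Incoming column moisture flux per unit ridge length: F = V × PW = 12.6 × 52.9 = 666.54 mm·m/s.
Spread over the 62 km slope with efficiency ε = 0.60: R = ε·F/W = 0.60 × 666.54 / 62000 m = 6.450e-03 mm/s.
R = 6.450e-03 × 3600 = 23.2 mm/hr.

R ≈ 23.2 mm/hr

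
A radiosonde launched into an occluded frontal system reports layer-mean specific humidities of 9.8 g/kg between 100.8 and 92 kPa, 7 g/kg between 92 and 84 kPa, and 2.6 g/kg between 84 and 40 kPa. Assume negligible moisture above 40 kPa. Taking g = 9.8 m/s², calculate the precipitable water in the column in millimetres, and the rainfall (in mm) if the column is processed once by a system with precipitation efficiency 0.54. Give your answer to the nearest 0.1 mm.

Precipitable water is the column-integrated vapour mass per unit area: PW = (1/g) Σ q̄ Δp, with q in kg/kg and Δp in Pa (1 kg/m² of water = 1 mm).
Layer 100.8–92 kPa: Δp = 88 hPa = 8800 Pa, q̄ = 0.0098 kg/kg → 0.0098 × 8800 / 9.8 = 8.80 mm
Layer 92–84 kPa: Δp = 80 hPa = 8000 Pa, q̄ = 0.007 kg/kg → 0.007 × 8000 / 9.8 = 5.71 mm
Layer 84–40 kPa: Δp = 440 hPa = 44000 Pa, q̄ = 0.0026 kg/kg → 0.0026 × 44000 / 9.8 = 11.67 mm
PW = 8.80 + 5.71 + 11.67 = 26.18 ≈ 26.2 mm.
Rainfall = ε × PW = 0.54 × 26.2 = 14.1 mm.

PW ≈ 26.2 mm; rainfall ≈ 14.1 mm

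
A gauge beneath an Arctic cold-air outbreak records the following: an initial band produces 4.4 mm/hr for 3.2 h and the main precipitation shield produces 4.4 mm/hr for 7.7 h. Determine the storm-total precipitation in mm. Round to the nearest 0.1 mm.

total ≈ 48.0 mm

Total = Σ Rᵢ Δtᵢ = 4.4 × 3.2 + 4.4 × 7.7
      = 14.08 + 33.88 = 48.0 mm.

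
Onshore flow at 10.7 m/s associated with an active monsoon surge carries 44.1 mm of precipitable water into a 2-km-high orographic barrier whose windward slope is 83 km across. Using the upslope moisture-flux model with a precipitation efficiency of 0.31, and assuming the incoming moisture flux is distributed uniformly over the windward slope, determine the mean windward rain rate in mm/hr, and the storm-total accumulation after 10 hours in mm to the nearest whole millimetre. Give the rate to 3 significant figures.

Incoming column moisture flux per unit ridge length: F = V × PW = 10.7 × 44.1 = 471.87 mm·m/s.
Spread over the 83 km slope with efficiency ε = 0.31: R = ε·F/W = 0.31 × 471.87 / 83000 m = 1.762e-03 mm/s.
R = 1.762e-03 × 3600 = 6.34 mm/hr.
Over 10 h: total = 6.34 × 10 = 63.4 ≈ 63 mm.

R ≈ 6.34 mm/hr; total ≈ 63 mm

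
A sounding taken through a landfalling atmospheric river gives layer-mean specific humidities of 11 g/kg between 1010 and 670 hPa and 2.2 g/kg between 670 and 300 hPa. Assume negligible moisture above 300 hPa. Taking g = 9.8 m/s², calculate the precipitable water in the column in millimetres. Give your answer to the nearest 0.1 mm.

Precipitable water is the column-integrated vapour mass per unit area: PW = (1/g) Σ q̄ Δp, with q in kg/kg and Δp in Pa (1 kg/m² of water = 1 mm).
Layer 1010–670 hPa: Δp = 340 hPa = 34000 Pa, q̄ = 0.011 kg/kg → 0.011 × 34000 / 9.8 = 38.16 mm
Layer 670–300 hPa: Δp = 370 hPa = 37000 Pa, q̄ = 0.0022 kg/kg → 0.0022 × 37000 / 9.8 = 8.31 mm
PW = 38.16 + 8.31 = 46.47 ≈ 46.5 mm.

PW ≈ 46.5 mm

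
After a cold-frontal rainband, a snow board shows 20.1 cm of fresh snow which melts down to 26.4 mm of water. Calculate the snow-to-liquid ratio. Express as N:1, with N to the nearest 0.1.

Ratio = snow depth / SWE = 201 mm / 26.4 mm = 7.6, i.e. 7.6:1.

ratio ≈ 7.6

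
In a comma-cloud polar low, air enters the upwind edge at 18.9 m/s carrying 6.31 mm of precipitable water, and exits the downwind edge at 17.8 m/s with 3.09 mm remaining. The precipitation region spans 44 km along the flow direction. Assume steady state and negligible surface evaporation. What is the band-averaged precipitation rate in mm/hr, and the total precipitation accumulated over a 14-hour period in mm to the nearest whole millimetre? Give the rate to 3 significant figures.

R ≈ 5.26 mm/hr; total ≈ 74 mm

Column moisture flux per unit crosswind length is F = V × PW.
Inflow: F_in = 18.9 × 6.31 = 119.259 mm·m/s
Outflow: F_out = 17.8 × 3.09 = 55.002 mm·m/s
Steady-state rate R = (F_in − F_out)/L = (119.259 − 55.002) / 44000 m = 1.460e-03 mm/s.
R = 1.460e-03 × 3600 = 5.26 mm/hr.
Over 14 h: total = 5.26 × 14 = 73.64 ≈ 74 mm.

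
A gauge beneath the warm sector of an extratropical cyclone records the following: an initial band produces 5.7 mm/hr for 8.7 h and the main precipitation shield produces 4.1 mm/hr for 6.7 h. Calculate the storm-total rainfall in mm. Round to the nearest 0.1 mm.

total ≈ 77.1 mm

Total = Σ Rᵢ Δtᵢ = 5.7 × 8.7 + 4.1 × 6.7
      = 49.59 + 27.47 = 77.1 mm.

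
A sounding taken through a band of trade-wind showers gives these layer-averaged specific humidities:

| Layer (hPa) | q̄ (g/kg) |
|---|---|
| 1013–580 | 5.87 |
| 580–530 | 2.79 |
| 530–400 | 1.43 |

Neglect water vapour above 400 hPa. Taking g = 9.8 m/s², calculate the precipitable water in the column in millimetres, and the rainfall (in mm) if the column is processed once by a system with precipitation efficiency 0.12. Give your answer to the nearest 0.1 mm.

PW ≈ 29.3 mm; rainfall ≈ 3.5 mm

Precipitable water is the column-integrated vapour mass per unit area: PW = (1/g) Σ q̄ Δp, with q in kg/kg and Δp in Pa (1 kg/m² of water = 1 mm).
Layer 1013–580 hPa: Δp = 433 hPa = 43300 Pa, q̄ = 0.00587 kg/kg → 0.00587 × 43300 / 9.8 = 25.94 mm
Layer 580–530 hPa: Δp = 50 hPa = 5000 Pa, q̄ = 0.00279 kg/kg → 0.00279 × 5000 / 9.8 = 1.42 mm
Layer 530–400 hPa: Δp = 130 hPa = 13000 Pa, q̄ = 0.00143 kg/kg → 0.00143 × 13000 / 9.8 = 1.90 mm
PW = 25.94 + 1.42 + 1.90 = 29.26 ≈ 29.3 mm.
Rainfall = ε × PW = 0.12 × 29.3 = 3.5 mm.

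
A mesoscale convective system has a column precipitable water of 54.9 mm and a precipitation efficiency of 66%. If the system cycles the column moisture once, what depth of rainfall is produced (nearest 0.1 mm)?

rainfall ≈ 36.2 mm

Rainfall = ε × PW = 0.66 × 54.9 = 36.2 mm.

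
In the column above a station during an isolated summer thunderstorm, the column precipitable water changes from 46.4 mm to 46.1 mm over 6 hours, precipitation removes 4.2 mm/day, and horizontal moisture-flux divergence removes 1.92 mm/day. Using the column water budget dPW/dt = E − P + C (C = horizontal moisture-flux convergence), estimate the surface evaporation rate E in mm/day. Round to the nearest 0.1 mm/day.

E ≈ 4.9 mm/day

dPW/dt = (46.1 − 46.4) mm / (6/24 day) = -1.200 mm/day.
E = dPW/dt + P − C = (-1.200) + 4.2 − (-1.92) = 4.9 mm/day.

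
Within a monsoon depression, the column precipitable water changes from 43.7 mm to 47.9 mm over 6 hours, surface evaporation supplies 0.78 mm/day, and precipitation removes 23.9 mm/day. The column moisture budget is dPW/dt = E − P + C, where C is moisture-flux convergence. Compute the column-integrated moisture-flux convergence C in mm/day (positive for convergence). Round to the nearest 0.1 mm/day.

dPW/dt = (47.9 − 43.7) mm / (6/24 day) = +16.800 mm/day.
C = dPW/dt − E + P = (+16.800) − 0.78 + 23.9 = 39.9 mm/day.

C ≈ 39.9 mm/day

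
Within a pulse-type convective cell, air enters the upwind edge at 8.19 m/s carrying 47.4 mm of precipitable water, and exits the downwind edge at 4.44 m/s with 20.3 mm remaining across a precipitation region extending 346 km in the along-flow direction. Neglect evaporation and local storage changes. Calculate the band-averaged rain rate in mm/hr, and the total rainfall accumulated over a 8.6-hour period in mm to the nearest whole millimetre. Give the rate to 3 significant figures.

Column moisture flux per unit crosswind length is F = V × PW.
Inflow: F_in = 8.19 × 47.4 = 388.206 mm·m/s
Outflow: F_out = 4.44 × 20.3 = 90.132 mm·m/s
Steady-state rate R = (F_in − F_out)/L = (388.206 − 90.132) / 346000 m = 8.615e-04 mm/s.
R = 8.615e-04 × 3600 = 3.10 mm/hr.
Over 8.6 h: total = 3.10 × 8.6 = 26.66 ≈ 27 mm.

R ≈ 3.10 mm/hr; total ≈ 27 mm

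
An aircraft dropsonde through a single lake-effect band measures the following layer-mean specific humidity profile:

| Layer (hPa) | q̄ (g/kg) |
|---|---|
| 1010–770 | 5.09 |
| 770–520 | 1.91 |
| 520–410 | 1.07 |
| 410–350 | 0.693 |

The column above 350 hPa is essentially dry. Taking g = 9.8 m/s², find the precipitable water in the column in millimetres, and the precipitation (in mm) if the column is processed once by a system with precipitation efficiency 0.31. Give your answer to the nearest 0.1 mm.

PW ≈ 19.0 mm; precipitation ≈ 5.9 mm

Precipitable water is the column-integrated vapour mass per unit area: PW = (1/g) Σ q̄ Δp, with q in kg/kg and Δp in Pa (1 kg/m² of water = 1 mm).
Layer 1010–770 hPa: Δp = 240 hPa = 24000 Pa, q̄ = 0.00509 kg/kg → 0.00509 × 24000 / 9.8 = 12.47 mm
Layer 770–520 hPa: Δp = 250 hPa = 25000 Pa, q̄ = 0.00191 kg/kg → 0.00191 × 25000 / 9.8 = 4.87 mm
Layer 520–410 hPa: Δp = 110 hPa = 11000 Pa, q̄ = 0.00107 kg/kg → 0.00107 × 11000 / 9.8 = 1.20 mm
Layer 410–350 hPa: Δp = 60 hPa = 6000 Pa, q̄ = 0.000693 kg/kg → 0.000693 × 6000 / 9.8 = 0.42 mm
PW = 12.47 + 4.87 + 1.20 + 0.42 = 18.96 ≈ 19.0 mm.
Precipitation = ε × PW = 0.31 × 19.0 = 5.9 mm.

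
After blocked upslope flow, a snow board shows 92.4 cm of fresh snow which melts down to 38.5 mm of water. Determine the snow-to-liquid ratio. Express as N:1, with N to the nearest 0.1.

ratio ≈ 24.0

Ratio = snow depth / SWE = 924 mm / 38.5 mm = 24.0, i.e. 24.0:1.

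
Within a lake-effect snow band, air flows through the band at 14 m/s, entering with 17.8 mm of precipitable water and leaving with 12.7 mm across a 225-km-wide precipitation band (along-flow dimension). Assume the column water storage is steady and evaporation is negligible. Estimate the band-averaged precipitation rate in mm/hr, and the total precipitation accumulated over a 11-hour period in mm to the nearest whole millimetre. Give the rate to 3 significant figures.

Column moisture flux per unit crosswind length is F = V × PW.
Inflow: F_in = 14 × 17.8 = 249.2 mm·m/s
Outflow: F_out = 14 × 12.7 = 177.8 mm·m/s
Steady-state rate R = (F_in − F_out)/L = (249.2 − 177.8) / 225000 m = 3.173e-04 mm/s.
R = 3.173e-04 × 3600 = 1.14 mm/hr.
Over 11 h: total = 1.14 × 11 = 12.54 ≈ 13 mm.

R ≈ 1.14 mm/hr; total ≈ 13 mm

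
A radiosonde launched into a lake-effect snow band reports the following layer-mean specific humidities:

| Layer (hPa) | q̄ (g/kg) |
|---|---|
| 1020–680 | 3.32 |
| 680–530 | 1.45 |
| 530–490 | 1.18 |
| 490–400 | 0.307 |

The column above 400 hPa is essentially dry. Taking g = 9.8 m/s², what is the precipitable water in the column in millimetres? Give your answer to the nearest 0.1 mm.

PW ≈ 14.5 mm

Precipitable water is the column-integrated vapour mass per unit area: PW = (1/g) Σ q̄ Δp, with q in kg/kg and Δp in Pa (1 kg/m² of water = 1 mm).
Layer 1020–680 hPa: Δp = 340 hPa = 34000 Pa, q̄ = 0.00332 kg/kg → 0.00332 × 34000 / 9.8 = 11.52 mm
Layer 680–530 hPa: Δp = 150 hPa = 15000 Pa, q̄ = 0.00145 kg/kg → 0.00145 × 15000 / 9.8 = 2.22 mm
Layer 530–490 hPa: Δp = 40 hPa = 4000 Pa, q̄ = 0.00118 kg/kg → 0.00118 × 4000 / 9.8 = 0.48 mm
Layer 490–400 hPa: Δp = 90 hPa = 9000 Pa, q̄ = 0.000307 kg/kg → 0.000307 × 9000 / 9.8 = 0.28 mm
PW = 11.52 + 2.22 + 0.48 + 0.28 = 14.50 ≈ 14.5 mm.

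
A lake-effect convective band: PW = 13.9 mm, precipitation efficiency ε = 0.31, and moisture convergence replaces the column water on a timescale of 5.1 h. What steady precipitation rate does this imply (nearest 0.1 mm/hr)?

R ≈ 0.8 mm/hr

Each overturning extracts ε × PW = 0.31 × 13.9 = 4.309 mm.
Rate = ε·PW / τ = 4.309 / 5.1 h = 0.8 mm/hr.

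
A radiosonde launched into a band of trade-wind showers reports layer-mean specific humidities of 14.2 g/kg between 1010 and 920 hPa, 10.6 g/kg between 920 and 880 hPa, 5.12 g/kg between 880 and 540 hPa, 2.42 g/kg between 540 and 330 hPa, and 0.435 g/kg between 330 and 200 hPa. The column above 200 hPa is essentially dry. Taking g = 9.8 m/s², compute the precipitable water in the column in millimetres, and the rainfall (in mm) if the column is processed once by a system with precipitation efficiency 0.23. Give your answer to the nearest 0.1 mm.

Precipitable water is the column-integrated vapour mass per unit area: PW = (1/g) Σ q̄ Δp, with q in kg/kg and Δp in Pa (1 kg/m² of water = 1 mm).
Layer 1010–920 hPa: Δp = 90 hPa = 9000 Pa, q̄ = 0.0142 kg/kg → 0.0142 × 9000 / 9.8 = 13.04 mm
Layer 920–880 hPa: Δp = 40 hPa = 4000 Pa, q̄ = 0.0106 kg/kg → 0.0106 × 4000 / 9.8 = 4.33 mm
Layer 880–540 hPa: Δp = 340 hPa = 34000 Pa, q̄ = 0.00512 kg/kg → 0.00512 × 34000 / 9.8 = 17.76 mm
Layer 540–330 hPa: Δp = 210 hPa = 21000 Pa, q̄ = 0.00242 kg/kg → 0.00242 × 21000 / 9.8 = 5.19 mm
Layer 330–200 hPa: Δp = 130 hPa = 13000 Pa, q̄ = 0.000435 kg/kg → 0.000435 × 13000 / 9.8 = 0.58 mm
PW = 13.04 + 4.33 + 17.76 + 5.19 + 0.58 = 40.90 ≈ 40.9 mm.
Rainfall = ε × PW = 0.23 × 40.9 = 9.4 mm.

PW ≈ 40.9 mm; rainfall ≈ 9.4 mm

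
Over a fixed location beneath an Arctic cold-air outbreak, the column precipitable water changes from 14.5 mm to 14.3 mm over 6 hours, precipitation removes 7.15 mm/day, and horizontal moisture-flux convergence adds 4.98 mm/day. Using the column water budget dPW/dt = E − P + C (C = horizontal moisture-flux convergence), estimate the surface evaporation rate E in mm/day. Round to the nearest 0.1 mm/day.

E ≈ 1.4 mm/day

dPW/dt = (14.3 − 14.5) mm / (6/24 day) = -0.800 mm/day.
E = dPW/dt + P − C = (-0.800) + 7.15 − (4.98) = 1.4 mm/day.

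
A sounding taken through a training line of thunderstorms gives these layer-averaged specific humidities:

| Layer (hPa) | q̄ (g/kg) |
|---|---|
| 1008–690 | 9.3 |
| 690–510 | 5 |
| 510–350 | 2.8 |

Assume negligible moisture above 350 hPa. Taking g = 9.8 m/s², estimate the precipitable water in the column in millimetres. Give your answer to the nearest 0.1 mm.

Precipitable water is the column-integrated vapour mass per unit area: PW = (1/g) Σ q̄ Δp, with q in kg/kg and Δp in Pa (1 kg/m² of water = 1 mm).
Layer 1008–690 hPa: Δp = 318 hPa = 31800 Pa, q̄ = 0.0093 kg/kg → 0.0093 × 31800 / 9.8 = 30.18 mm
Layer 690–510 hPa: Δp = 180 hPa = 18000 Pa, q̄ = 0.005 kg/kg → 0.005 × 18000 / 9.8 = 9.18 mm
Layer 510–350 hPa: Δp = 160 hPa = 16000 Pa, q̄ = 0.0028 kg/kg → 0.0028 × 16000 / 9.8 = 4.57 mm
PW = 30.18 + 9.18 + 4.57 = 43.93 ≈ 43.9 mm.

PW ≈ 43.9 mm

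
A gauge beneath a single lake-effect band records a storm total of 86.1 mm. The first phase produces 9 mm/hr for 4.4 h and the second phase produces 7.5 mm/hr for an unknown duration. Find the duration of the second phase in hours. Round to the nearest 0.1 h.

Known phases: 9 × 4.4 = 39.6 mm.
Remaining depth = 86.1 − 39.6 = 46.5 mm.
Duration = 46.5 / 7.5 = 6.2 h.

duration ≈ 6.2 h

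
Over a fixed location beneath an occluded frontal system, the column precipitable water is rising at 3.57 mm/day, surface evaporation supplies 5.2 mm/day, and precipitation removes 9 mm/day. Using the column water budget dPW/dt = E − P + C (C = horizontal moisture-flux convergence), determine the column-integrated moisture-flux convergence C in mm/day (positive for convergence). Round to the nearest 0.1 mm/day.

C ≈ 7.4 mm/day

dPW/dt = +3.57 mm/day.
C = dPW/dt − E + P = (+3.57) − 5.2 + 9 = 7.4 mm/day.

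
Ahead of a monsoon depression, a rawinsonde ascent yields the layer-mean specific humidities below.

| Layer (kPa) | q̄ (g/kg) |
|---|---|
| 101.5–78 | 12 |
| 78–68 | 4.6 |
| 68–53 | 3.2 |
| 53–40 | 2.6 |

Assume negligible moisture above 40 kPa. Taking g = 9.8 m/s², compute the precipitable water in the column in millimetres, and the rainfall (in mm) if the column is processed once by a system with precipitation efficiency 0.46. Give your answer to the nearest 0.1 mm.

PW ≈ 41.8 mm; rainfall ≈ 19.2 mm

Precipitable water is the column-integrated vapour mass per unit area: PW = (1/g) Σ q̄ Δp, with q in kg/kg and Δp in Pa (1 kg/m² of water = 1 mm).
Layer 101.5–78 kPa: Δp = 235 hPa = 23500 Pa, q̄ = 0.012 kg/kg → 0.012 × 23500 / 9.8 = 28.78 mm
Layer 78–68 kPa: Δp = 100 hPa = 10000 Pa, q̄ = 0.0046 kg/kg → 0.0046 × 10000 / 9.8 = 4.69 mm
Layer 68–53 kPa: Δp = 150 hPa = 15000 Pa, q̄ = 0.0032 kg/kg → 0.0032 × 15000 / 9.8 = 4.90 mm
Layer 53–40 kPa: Δp = 130 hPa = 13000 Pa, q̄ = 0.0026 kg/kg → 0.0026 × 13000 / 9.8 = 3.45 mm
PW = 28.78 + 4.69 + 4.90 + 3.45 = 41.82 ≈ 41.8 mm.
Rainfall = ε × PW = 0.46 × 41.8 = 19.2 mm.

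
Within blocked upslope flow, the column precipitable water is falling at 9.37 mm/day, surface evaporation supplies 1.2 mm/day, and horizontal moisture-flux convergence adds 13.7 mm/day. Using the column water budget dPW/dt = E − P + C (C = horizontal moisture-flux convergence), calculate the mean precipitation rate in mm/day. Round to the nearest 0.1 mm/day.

P ≈ 24.3 mm/day

dPW/dt = -9.37 mm/day.
P = E + C − dPW/dt = 1.2 + (13.7) − (-9.37) = 24.3 mm/day.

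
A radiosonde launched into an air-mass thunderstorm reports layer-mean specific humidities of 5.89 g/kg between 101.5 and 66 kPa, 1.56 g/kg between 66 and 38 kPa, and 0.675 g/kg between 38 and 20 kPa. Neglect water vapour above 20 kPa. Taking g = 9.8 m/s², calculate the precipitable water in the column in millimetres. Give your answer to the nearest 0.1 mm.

Precipitable water is the column-integrated vapour mass per unit area: PW = (1/g) Σ q̄ Δp, with q in kg/kg and Δp in Pa (1 kg/m² of water = 1 mm).
Layer 101.5–66 kPa: Δp = 355 hPa = 35500 Pa, q̄ = 0.00589 kg/kg → 0.00589 × 35500 / 9.8 = 21.34 mm
Layer 66–38 kPa: Δp = 280 hPa = 28000 Pa, q̄ = 0.00156 kg/kg → 0.00156 × 28000 / 9.8 = 4.46 mm
Layer 38–20 kPa: Δp = 180 hPa = 18000 Pa, q̄ = 0.000675 kg/kg → 0.000675 × 18000 / 9.8 = 1.24 mm
PW = 21.34 + 4.46 + 1.24 = 27.04 ≈ 27.0 mm.

PW ≈ 27.0 mm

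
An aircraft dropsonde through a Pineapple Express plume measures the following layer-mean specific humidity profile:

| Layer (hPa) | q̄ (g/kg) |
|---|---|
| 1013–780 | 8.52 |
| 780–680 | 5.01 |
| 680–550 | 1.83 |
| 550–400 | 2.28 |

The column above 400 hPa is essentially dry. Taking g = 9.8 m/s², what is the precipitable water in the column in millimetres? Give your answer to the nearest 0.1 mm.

Precipitable water is the column-integrated vapour mass per unit area: PW = (1/g) Σ q̄ Δp, with q in kg/kg and Δp in Pa (1 kg/m² of water = 1 mm).
Layer 1013–780 hPa: Δp = 233 hPa = 23300 Pa, q̄ = 0.00852 kg/kg → 0.00852 × 23300 / 9.8 = 20.26 mm
Layer 780–680 hPa: Δp = 100 hPa = 10000 Pa, q̄ = 0.00501 kg/kg → 0.00501 × 10000 / 9.8 = 5.11 mm
Layer 680–550 hPa: Δp = 130 hPa = 13000 Pa, q̄ = 0.00183 kg/kg → 0.00183 × 13000 / 9.8 = 2.43 mm
Layer 550–400 hPa: Δp = 150 hPa = 15000 Pa, q̄ = 0.00228 kg/kg → 0.00228 × 15000 / 9.8 = 3.49 mm
PW = 20.26 + 5.11 + 2.43 + 3.49 = 31.29 ≈ 31.3 mm.

PW ≈ 31.3 mm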